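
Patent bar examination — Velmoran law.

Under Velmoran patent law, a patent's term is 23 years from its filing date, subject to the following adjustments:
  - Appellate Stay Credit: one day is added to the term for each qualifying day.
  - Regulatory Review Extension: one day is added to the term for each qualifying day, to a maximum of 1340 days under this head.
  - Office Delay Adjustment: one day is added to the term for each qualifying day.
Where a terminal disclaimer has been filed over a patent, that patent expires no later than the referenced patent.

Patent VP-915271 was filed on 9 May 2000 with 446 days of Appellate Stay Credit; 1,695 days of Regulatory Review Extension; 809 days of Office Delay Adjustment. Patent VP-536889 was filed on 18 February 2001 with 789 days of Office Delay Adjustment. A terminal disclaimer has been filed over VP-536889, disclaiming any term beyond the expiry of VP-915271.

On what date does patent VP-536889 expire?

2026-04-17

Natural term of VP-536889:
  Base: filing + 23 years → 18 February 2024.
  Office Delay Adjustment: +789 days → 17 April 2026.
Expiry of referenced patent VP-915271:
  Base: filing + 23 years → 9 May 2023.
  Appellate Stay Credit: +446 days → 28 July 2024.
  Regulatory Review Extension: 1695 days claimed exceeds the 1340-day cap, so +1340 days → 29 March 2028.
  Office Delay Adjustment: +809 days → 16 June 2030.
Terminal disclaimer: VP-536889 expires on the earlier of 17 April 2026 and 16 June 2030.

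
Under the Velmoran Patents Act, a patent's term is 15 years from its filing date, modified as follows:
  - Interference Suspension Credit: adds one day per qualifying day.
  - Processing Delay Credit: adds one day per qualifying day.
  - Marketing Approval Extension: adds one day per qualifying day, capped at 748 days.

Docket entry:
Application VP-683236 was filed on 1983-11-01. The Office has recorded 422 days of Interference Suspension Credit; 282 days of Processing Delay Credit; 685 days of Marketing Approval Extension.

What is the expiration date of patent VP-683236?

August 21, 2002

Base term: filing date + 15 years → 1 November 1998.
Interference Suspension Credit: +422 days → 28 December 1999.
Processing Delay Credit: +282 days → 5 October 2000.
Marketing Approval Extension: 685 days (within the 748-day cap) → +685 days → 21 August 2002.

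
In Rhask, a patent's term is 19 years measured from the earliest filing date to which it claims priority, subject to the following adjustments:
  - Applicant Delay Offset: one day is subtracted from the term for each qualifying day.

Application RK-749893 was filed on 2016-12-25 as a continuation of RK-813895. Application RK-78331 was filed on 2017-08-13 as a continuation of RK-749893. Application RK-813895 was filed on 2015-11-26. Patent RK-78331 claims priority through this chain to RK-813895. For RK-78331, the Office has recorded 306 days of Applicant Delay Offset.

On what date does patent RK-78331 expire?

January 24, 2034

Earliest priority filing: 26 November 2015.
Base term: 26 November 2015 + 19 years → 26 November 2034.
Applicant Delay Offset: −306 days → 24 January 2034.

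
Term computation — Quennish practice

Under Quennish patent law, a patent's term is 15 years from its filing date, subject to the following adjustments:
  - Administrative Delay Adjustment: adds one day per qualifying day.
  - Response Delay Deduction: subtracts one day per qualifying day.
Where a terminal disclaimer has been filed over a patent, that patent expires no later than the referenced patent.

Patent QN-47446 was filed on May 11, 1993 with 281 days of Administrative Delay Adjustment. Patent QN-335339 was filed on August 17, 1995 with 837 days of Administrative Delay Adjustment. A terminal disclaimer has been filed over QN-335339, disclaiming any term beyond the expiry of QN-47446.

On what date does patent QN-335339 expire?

February 16, 2009

Natural term of QN-335339:
  Base: filing + 15 years → 17 August 2010.
  Administrative Delay Adjustment: +837 days → 1 December 2012.
Expiry of referenced patent QN-47446:
  Base: filing + 15 years → 11 May 2008.
  Administrative Delay Adjustment: +281 days → 16 February 2009.
Terminal disclaimer: QN-335339 expires on the earlier of 1 December 2012 and 16 February 2009.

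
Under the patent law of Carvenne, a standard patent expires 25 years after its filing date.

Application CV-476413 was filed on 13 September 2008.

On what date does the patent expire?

Filing date + 25 years → 13 September 2033.

September 13, 2033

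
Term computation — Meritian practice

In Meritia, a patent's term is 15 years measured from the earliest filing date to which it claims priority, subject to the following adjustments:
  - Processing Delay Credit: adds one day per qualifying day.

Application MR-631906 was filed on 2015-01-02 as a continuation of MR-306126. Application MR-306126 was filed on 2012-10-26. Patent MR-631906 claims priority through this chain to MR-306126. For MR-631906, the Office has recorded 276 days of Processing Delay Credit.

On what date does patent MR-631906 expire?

July 28, 2028

Earliest priority filing: 26 October 2012.
Base term: 26 October 2012 + 15 years → 26 October 2027.
Processing Delay Credit: +276 days → 28 July 2028.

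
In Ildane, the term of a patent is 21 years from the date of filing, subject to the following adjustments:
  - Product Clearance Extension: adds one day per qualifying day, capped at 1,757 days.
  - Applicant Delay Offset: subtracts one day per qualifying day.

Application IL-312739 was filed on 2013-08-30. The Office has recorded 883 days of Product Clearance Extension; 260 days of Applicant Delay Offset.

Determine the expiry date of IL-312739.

Base term: filing date + 21 years → 30 August 2034.
Product Clearance Extension: 883 days (within the 1757-day cap) → +883 days → 29 January 2037.
Applicant Delay Offset: −260 days → 14 May 2036.

2036-05-14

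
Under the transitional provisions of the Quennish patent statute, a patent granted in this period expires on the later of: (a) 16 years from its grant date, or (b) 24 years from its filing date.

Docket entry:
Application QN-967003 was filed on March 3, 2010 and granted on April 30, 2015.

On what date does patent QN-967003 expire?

March 3, 2034

(a) grant + 16 years → 30 April 2031.
(b) filing + 24 years → 3 March 2034.
Later of the two: 3 March 2034.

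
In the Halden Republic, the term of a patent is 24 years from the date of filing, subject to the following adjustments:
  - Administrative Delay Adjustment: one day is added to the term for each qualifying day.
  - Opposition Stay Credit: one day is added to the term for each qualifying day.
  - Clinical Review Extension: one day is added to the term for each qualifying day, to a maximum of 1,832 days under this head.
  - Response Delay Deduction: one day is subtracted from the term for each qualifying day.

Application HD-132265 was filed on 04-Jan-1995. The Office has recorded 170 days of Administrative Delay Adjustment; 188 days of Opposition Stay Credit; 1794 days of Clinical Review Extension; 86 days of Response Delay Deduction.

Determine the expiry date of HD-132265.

2024-08-31

Base term: filing date + 24 years → 4 January 2019.
Administrative Delay Adjustment: +170 days → 23 June 2019.
Opposition Stay Credit: +188 days → 28 December 2019.
Clinical Review Extension: 1794 days (within the 1832-day cap) → +1794 days → 25 November 2024.
Response Delay Deduction: −86 days → 31 August 2024.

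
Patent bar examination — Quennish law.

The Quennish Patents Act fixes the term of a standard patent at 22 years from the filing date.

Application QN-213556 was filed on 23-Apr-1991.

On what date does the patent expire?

Filing date + 22 years → 23 April 2013.

April 23, 2013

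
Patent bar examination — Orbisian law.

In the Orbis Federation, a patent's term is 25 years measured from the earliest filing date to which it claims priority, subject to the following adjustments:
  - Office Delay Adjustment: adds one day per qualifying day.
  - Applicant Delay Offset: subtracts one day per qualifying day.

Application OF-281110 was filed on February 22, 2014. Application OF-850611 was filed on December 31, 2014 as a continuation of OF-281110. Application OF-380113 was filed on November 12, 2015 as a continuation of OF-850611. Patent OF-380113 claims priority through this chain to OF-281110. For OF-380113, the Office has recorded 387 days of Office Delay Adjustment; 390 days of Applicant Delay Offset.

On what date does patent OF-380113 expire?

2039-02-19

Earliest priority filing: 22 February 2014.
Base term: 22 February 2014 + 25 years → 22 February 2039.
Office Delay Adjustment: +387 days → 15 March 2040.
Applicant Delay Offset: −390 days → 19 February 2039.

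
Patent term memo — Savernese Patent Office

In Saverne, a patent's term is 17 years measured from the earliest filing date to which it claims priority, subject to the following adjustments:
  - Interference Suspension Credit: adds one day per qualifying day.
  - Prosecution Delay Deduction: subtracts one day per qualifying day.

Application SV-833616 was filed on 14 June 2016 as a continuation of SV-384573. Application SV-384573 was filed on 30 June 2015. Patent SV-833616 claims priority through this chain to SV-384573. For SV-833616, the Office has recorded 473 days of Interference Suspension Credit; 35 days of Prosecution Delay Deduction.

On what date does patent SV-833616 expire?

Earliest priority filing: 30 June 2015.
Base term: 30 June 2015 + 17 years → 30 June 2032.
Interference Suspension Credit: +473 days → 16 October 2033.
Prosecution Delay Deduction: −35 days → 11 September 2033.

2033-09-11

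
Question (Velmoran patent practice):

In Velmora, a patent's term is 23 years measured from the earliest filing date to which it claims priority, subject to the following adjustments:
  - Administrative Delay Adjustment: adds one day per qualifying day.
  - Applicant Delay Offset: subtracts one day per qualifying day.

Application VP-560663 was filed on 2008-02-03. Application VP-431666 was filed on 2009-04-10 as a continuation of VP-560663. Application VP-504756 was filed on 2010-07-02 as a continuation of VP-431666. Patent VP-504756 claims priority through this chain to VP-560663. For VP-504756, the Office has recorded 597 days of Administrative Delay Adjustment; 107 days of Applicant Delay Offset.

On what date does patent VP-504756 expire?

Earliest priority filing: 3 February 2008.
Base term: 3 February 2008 + 23 years → 3 February 2031.
Administrative Delay Adjustment: +597 days → 22 September 2032.
Applicant Delay Offset: −107 days → 7 June 2032.

2032-06-07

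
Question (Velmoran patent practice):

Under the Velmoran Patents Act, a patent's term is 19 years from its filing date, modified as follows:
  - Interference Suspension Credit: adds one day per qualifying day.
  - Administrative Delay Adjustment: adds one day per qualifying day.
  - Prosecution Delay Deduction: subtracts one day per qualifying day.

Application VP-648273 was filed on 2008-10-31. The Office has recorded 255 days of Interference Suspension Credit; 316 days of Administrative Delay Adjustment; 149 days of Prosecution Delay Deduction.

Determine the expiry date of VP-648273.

Base term: filing date + 19 years → 31 October 2027.
Interference Suspension Credit: +255 days → 12 July 2028.
Administrative Delay Adjustment: +316 days → 24 May 2029.
Prosecution Delay Deduction: −149 days → 26 December 2028.

December 26, 2028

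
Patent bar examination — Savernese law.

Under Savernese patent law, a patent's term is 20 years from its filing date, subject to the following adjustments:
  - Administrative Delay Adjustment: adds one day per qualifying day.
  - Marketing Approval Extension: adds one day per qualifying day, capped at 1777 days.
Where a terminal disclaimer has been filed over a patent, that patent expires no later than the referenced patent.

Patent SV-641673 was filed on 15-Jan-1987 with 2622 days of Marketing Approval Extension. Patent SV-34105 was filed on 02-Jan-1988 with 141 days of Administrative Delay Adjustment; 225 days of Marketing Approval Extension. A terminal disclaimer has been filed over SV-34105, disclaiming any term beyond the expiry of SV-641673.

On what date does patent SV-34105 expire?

Natural term of SV-34105:
  Base: filing + 20 years → 2 January 2008.
  Administrative Delay Adjustment: +141 days → 22 May 2008.
  Marketing Approval Extension: 225 days (within the 1777-day cap) → +225 days → 2 January 2009.
Expiry of referenced patent SV-641673:
  Base: filing + 20 years → 15 January 2007.
  Marketing Approval Extension: 2622 days claimed exceeds the 1777-day cap, so +1777 days → 27 November 2011.
Terminal disclaimer: SV-34105 expires on the earlier of 2 January 2009 and 27 November 2011.

January 2, 2009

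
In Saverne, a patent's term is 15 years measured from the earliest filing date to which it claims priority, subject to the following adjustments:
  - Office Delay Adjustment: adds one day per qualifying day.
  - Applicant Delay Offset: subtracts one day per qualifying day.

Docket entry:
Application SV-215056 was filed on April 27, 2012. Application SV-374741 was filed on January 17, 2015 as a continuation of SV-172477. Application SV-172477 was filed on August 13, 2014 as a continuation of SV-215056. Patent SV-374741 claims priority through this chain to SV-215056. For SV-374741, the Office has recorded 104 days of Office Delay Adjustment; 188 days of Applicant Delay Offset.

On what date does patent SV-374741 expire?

Earliest priority filing: 27 April 2012.
Base term: 27 April 2012 + 15 years → 27 April 2027.
Office Delay Adjustment: +104 days → 9 August 2027.
Applicant Delay Offset: −188 days → 2 February 2027.

February 2, 2027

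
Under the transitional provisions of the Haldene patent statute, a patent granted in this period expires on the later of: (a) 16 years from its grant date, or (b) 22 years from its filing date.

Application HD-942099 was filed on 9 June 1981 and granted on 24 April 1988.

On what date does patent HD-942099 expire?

(a) grant + 16 years → 24 April 2004.
(b) filing + 22 years → 9 June 2003.
Later of the two: 24 April 2004.

2004-04-24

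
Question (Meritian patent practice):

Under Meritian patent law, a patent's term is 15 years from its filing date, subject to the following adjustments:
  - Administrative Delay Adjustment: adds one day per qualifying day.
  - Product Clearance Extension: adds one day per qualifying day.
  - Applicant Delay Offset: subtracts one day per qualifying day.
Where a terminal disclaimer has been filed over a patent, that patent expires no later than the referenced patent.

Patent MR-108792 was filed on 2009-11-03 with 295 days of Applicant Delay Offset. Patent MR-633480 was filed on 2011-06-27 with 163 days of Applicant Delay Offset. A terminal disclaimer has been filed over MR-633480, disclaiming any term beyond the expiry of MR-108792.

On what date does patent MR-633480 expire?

2024-01-13

Natural term of MR-633480:
  Base: filing + 15 years → 27 June 2026.
  Applicant Delay Offset: −163 days → 15 January 2026.
Expiry of referenced patent MR-108792:
  Base: filing + 15 years → 3 November 2024.
  Applicant Delay Offset: −295 days → 13 January 2024.
Terminal disclaimer: MR-633480 expires on the earlier of 15 January 2026 and 13 January 2024.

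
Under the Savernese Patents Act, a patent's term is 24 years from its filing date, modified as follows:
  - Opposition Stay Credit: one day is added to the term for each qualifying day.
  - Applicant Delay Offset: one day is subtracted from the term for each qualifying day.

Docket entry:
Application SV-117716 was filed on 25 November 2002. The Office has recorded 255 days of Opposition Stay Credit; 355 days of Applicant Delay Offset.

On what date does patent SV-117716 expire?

Base term: filing date + 24 years → 25 November 2026.
Opposition Stay Credit: +255 days → 7 August 2027.
Applicant Delay Offset: −355 days → 17 August 2026.

2026-08-17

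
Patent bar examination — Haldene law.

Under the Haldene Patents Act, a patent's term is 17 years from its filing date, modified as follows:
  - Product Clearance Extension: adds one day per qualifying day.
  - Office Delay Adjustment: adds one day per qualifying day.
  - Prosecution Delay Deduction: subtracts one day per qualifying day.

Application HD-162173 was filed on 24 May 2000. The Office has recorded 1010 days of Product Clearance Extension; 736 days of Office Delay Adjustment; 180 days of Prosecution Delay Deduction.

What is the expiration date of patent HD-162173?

2021-09-06

Base term: filing date + 17 years → 24 May 2017.
Product Clearance Extension: +1010 days → 28 February 2020.
Office Delay Adjustment: +736 days → 5 March 2022.
Prosecution Delay Deduction: −180 days → 6 September 2021.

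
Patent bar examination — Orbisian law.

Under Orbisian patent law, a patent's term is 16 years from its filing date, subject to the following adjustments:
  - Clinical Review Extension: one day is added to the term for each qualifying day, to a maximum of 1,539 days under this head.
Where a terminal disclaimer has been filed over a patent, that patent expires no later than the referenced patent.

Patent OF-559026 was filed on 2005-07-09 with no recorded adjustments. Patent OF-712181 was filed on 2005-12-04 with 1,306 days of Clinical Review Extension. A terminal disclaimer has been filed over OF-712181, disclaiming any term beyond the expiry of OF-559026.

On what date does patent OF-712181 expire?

Natural term of OF-712181:
  Base: filing + 16 years → 4 December 2021.
  Clinical Review Extension: 1306 days (within the 1539-day cap) → +1306 days → 2 July 2025.
Expiry of referenced patent OF-559026:
  Base: filing + 16 years → 9 July 2021.
Terminal disclaimer: OF-712181 expires on the earlier of 2 July 2025 and 9 July 2021.

July 9, 2021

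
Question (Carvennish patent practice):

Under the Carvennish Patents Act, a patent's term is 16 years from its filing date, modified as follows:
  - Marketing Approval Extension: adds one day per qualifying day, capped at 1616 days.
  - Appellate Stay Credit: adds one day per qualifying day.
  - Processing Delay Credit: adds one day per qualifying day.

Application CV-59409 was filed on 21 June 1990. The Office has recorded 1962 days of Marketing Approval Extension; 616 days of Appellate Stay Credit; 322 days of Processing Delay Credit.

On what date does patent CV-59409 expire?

June 18, 2013

Base term: filing date + 16 years → 21 June 2006.
Marketing Approval Extension: 1962 days claimed exceeds the 1616-day cap, so +1616 days → 23 November 2010.
Appellate Stay Credit: +616 days → 31 July 2012.
Processing Delay Credit: +322 days → 18 June 2013.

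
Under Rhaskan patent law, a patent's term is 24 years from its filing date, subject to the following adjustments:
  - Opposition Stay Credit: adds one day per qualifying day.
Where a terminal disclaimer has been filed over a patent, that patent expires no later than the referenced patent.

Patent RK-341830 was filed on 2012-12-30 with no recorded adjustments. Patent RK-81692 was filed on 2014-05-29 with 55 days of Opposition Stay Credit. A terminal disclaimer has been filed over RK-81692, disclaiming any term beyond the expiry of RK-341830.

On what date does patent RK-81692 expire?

Natural term of RK-81692:
  Base: filing + 24 years → 29 May 2038.
  Opposition Stay Credit: +55 days → 23 July 2038.
Expiry of referenced patent RK-341830:
  Base: filing + 24 years → 30 December 2036.
Terminal disclaimer: RK-81692 expires on the earlier of 23 July 2038 and 30 December 2036.

2036-12-30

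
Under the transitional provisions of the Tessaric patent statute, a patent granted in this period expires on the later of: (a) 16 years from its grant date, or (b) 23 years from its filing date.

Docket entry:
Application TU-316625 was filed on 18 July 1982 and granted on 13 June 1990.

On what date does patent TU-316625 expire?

2006-06-13

(a) grant + 16 years → 13 June 2006.
(b) filing + 23 years → 18 July 2005.
Later of the two: 13 June 2006.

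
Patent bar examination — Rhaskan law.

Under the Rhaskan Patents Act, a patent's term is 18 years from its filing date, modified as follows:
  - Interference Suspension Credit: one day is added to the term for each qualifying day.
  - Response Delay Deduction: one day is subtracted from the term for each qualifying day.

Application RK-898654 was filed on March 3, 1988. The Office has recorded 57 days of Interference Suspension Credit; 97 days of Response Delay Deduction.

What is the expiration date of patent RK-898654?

Base term: filing date + 18 years → 3 March 2006.
Interference Suspension Credit: +57 days → 29 April 2006.
Response Delay Deduction: −97 days → 22 January 2006.

January 22, 2006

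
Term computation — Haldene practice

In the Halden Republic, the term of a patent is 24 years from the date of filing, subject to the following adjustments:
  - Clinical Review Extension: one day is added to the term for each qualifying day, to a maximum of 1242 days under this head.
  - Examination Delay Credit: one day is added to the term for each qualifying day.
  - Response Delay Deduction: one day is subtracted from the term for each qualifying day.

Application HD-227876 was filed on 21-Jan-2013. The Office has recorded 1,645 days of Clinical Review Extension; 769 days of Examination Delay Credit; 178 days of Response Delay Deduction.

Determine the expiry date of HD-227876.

2042-01-28

Base term: filing date + 24 years → 21 January 2037.
Clinical Review Extension: 1645 days claimed exceeds the 1242-day cap, so +1242 days → 16 June 2040.
Examination Delay Credit: +769 days → 25 July 2042.
Response Delay Deduction: −178 days → 28 January 2042.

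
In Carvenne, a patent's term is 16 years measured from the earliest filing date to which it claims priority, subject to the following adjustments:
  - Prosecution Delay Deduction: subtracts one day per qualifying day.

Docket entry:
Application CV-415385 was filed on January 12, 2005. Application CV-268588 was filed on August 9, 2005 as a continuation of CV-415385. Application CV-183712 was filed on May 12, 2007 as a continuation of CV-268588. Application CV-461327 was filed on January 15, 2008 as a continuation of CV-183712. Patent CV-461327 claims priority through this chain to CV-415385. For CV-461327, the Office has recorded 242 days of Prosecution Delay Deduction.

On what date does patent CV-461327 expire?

Earliest priority filing: 12 January 2005.
Base term: 12 January 2005 + 16 years → 12 January 2021.
Prosecution Delay Deduction: −242 days → 15 May 2020.

May 15, 2020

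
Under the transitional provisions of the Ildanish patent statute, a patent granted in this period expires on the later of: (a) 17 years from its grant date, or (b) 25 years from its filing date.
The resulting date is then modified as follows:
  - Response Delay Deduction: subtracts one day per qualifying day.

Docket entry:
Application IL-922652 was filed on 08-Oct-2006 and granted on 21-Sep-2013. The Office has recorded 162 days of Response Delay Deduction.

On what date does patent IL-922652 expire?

April 29, 2031

(a) grant + 17 years → 21 September 2030.
(b) filing + 25 years → 8 October 2031.
Later of the two: 8 October 2031.
Response Delay Deduction: −162 days → 29 April 2031.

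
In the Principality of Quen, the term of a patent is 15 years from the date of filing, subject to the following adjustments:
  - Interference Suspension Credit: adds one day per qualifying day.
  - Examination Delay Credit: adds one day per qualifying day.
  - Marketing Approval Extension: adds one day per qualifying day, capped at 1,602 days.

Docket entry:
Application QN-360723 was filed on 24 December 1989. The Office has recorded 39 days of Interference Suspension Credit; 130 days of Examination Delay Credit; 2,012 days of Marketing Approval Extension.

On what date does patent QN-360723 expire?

October 30, 2009

Base term: filing date + 15 years → 24 December 2004.
Interference Suspension Credit: +39 days → 1 February 2005.
Examination Delay Credit: +130 days → 11 June 2005.
Marketing Approval Extension: 2012 days claimed exceeds the 1602-day cap, so +1602 days → 30 October 2009.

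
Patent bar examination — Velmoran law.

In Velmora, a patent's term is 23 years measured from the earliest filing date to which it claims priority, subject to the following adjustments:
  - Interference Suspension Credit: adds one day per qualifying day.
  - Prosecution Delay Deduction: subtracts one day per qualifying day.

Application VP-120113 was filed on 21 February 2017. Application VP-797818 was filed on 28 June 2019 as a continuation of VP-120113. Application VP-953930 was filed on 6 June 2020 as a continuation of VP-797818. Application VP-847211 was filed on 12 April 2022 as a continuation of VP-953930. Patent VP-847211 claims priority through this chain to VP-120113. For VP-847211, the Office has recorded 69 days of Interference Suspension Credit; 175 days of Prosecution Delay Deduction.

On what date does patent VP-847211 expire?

Earliest priority filing: 21 February 2017.
Base term: 21 February 2017 + 23 years → 21 February 2040.
Interference Suspension Credit: +69 days → 30 April 2040.
Prosecution Delay Deduction: −175 days → 7 November 2039.

2039-11-07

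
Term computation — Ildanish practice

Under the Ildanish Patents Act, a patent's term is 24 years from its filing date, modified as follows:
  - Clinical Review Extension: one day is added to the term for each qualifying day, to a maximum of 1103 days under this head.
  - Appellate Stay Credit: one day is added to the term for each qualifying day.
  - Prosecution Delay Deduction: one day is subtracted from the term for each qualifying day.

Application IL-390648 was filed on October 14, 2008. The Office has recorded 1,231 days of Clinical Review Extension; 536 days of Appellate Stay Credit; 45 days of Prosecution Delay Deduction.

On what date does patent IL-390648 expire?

Base term: filing date + 24 years → 14 October 2032.
Clinical Review Extension: 1231 days claimed exceeds the 1103-day cap, so +1103 days → 22 October 2035.
Appellate Stay Credit: +536 days → 10 April 2037.
Prosecution Delay Deduction: −45 days → 24 February 2037.

2037-02-24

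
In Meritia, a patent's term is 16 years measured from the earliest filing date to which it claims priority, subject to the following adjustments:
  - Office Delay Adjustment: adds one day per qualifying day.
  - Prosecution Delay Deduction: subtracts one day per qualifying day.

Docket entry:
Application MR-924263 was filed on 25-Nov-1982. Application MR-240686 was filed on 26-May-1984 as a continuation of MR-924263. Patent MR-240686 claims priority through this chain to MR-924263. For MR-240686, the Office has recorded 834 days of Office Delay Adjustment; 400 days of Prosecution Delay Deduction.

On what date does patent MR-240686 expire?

Earliest priority filing: 25 November 1982.
Base term: 25 November 1982 + 16 years → 25 November 1998.
Office Delay Adjustment: +834 days → 8 March 2001.
Prosecution Delay Deduction: −400 days → 2 February 2000.

February 2, 2000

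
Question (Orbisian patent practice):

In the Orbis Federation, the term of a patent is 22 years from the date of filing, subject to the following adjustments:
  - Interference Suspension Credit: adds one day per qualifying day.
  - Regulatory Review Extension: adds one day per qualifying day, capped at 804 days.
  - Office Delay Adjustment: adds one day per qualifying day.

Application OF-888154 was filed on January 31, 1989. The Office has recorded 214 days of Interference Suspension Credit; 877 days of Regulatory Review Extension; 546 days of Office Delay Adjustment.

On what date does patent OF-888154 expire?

Base term: filing date + 22 years → 31 January 2011.
Interference Suspension Credit: +214 days → 2 September 2011.
Regulatory Review Extension: 877 days claimed exceeds the 804-day cap, so +804 days → 14 November 2013.
Office Delay Adjustment: +546 days → 14 May 2015.

May 14, 2015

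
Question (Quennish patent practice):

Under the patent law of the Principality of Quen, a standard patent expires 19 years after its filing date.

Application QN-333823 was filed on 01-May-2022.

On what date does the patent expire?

Filing date + 19 years → 1 May 2041.

2041-05-01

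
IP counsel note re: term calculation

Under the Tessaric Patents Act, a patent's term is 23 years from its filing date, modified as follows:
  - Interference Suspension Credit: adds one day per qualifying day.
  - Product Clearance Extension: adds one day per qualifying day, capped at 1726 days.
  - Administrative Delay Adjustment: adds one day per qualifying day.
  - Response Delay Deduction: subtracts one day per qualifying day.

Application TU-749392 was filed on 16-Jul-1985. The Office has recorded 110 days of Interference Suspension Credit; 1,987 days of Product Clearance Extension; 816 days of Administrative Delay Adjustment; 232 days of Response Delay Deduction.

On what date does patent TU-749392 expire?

2015-03-02

Base term: filing date + 23 years → 16 July 2008.
Interference Suspension Credit: +110 days → 3 November 2008.
Product Clearance Extension: 1987 days claimed exceeds the 1726-day cap, so +1726 days → 26 July 2013.
Administrative Delay Adjustment: +816 days → 20 October 2015.
Response Delay Deduction: −232 days → 2 March 2015.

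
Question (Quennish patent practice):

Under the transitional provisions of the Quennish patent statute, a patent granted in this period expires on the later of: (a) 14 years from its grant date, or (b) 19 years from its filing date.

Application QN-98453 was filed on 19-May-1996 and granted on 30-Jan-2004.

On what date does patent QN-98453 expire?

(a) grant + 14 years → 30 January 2018.
(b) filing + 19 years → 19 May 2015.
Later of the two: 30 January 2018.

January 30, 2018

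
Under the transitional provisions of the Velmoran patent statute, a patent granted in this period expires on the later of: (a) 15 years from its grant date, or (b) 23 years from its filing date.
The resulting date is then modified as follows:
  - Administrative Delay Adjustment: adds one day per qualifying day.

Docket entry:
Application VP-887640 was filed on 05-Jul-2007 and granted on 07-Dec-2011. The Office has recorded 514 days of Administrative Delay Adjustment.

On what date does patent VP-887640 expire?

2031-12-01

(a) grant + 15 years → 7 December 2026.
(b) filing + 23 years → 5 July 2030.
Later of the two: 5 July 2030.
Administrative Delay Adjustment: +514 days → 1 December 2031.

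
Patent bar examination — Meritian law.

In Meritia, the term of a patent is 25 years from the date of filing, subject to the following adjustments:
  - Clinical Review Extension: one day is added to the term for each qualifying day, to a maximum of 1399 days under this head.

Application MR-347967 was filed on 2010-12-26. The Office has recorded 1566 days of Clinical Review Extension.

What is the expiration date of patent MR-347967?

Base term: filing date + 25 years → 26 December 2035.
Clinical Review Extension: 1566 days claimed exceeds the 1399-day cap, so +1399 days → 25 October 2039.

2039-10-25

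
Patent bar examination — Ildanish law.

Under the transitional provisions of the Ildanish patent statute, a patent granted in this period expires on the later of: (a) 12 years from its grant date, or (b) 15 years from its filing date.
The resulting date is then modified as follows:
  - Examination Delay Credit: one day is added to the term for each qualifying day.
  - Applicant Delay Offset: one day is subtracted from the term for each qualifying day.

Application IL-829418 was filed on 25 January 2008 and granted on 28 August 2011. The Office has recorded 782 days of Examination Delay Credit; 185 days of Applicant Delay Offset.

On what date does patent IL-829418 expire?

April 16, 2025

(a) grant + 12 years → 28 August 2023.
(b) filing + 15 years → 25 January 2023.
Later of the two: 28 August 2023.
Examination Delay Credit: +782 days → 18 October 2025.
Applicant Delay Offset: −185 days → 16 April 2025.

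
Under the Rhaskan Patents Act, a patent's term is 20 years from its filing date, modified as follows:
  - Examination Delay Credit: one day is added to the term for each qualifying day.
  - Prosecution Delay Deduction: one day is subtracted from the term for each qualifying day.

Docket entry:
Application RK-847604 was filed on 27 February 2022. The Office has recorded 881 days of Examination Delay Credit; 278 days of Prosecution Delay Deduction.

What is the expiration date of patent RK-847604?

October 23, 2043

Base term: filing date + 20 years → 27 February 2042.
Examination Delay Credit: +881 days → 27 July 2044.
Prosecution Delay Deduction: −278 days → 23 October 2043.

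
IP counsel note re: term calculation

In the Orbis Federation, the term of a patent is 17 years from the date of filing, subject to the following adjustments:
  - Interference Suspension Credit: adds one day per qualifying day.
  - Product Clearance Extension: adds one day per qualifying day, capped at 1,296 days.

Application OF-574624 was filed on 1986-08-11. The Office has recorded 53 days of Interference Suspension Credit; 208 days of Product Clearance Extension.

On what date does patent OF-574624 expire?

2004-04-28

Base term: filing date + 17 years → 11 August 2003.
Interference Suspension Credit: +53 days → 3 October 2003.
Product Clearance Extension: 208 days (within the 1296-day cap) → +208 days → 28 April 2004.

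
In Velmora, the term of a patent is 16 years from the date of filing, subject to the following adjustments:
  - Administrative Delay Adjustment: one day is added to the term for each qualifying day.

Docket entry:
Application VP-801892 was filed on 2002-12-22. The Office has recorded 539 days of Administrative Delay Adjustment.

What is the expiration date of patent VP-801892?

Base term: filing date + 16 years → 22 December 2018.
Administrative Delay Adjustment: +539 days → 13 June 2020.

2020-06-13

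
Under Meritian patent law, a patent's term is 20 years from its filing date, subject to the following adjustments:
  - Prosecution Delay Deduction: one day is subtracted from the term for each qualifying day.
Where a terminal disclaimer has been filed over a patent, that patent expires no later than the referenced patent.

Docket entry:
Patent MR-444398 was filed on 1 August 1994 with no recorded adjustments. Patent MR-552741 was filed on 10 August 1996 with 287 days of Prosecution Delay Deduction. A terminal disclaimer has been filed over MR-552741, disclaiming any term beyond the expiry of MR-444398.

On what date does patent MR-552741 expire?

Natural term of MR-552741:
  Base: filing + 20 years → 10 August 2016.
  Prosecution Delay Deduction: −287 days → 28 October 2015.
Expiry of referenced patent MR-444398:
  Base: filing + 20 years → 1 August 2014.
Terminal disclaimer: MR-552741 expires on the earlier of 28 October 2015 and 1 August 2014.

2014-08-01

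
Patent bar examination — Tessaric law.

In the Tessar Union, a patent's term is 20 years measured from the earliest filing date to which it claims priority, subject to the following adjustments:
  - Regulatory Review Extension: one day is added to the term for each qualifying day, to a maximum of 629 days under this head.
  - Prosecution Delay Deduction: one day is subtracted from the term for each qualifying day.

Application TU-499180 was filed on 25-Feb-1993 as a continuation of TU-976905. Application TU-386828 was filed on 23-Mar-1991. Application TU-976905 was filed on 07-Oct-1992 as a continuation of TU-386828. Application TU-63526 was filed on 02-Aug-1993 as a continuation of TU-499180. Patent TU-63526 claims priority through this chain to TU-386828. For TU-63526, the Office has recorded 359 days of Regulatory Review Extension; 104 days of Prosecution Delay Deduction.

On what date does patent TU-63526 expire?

December 3, 2011

Earliest priority filing: 23 March 1991.
Base term: 23 March 1991 + 20 years → 23 March 2011.
Regulatory Review Extension: 359 days (within the 629-day cap) → +359 days → 16 March 2012.
Prosecution Delay Deduction: −104 days → 3 December 2011.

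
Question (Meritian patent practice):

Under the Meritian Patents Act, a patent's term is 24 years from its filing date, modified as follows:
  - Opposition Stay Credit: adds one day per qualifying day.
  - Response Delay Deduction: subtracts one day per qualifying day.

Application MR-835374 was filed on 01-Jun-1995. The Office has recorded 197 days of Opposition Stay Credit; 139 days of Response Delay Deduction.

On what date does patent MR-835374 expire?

2019-07-29

Base term: filing date + 24 years → 1 June 2019.
Opposition Stay Credit: +197 days → 15 December 2019.
Response Delay Deduction: −139 days → 29 July 2019.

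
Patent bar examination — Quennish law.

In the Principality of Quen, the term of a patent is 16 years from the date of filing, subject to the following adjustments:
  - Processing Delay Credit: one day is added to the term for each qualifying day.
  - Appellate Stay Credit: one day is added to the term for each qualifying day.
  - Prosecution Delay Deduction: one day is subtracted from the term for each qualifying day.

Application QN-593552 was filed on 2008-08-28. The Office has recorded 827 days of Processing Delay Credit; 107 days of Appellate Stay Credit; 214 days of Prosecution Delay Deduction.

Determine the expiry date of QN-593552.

2026-08-18

Base term: filing date + 16 years → 28 August 2024.
Processing Delay Credit: +827 days → 3 December 2026.
Appellate Stay Credit: +107 days → 20 March 2027.
Prosecution Delay Deduction: −214 days → 18 August 2026.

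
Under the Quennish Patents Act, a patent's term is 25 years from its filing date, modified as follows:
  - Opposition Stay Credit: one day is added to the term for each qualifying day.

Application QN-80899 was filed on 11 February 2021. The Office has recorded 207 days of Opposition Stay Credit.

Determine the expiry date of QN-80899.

Base term: filing date + 25 years → 11 February 2046.
Opposition Stay Credit: +207 days → 6 September 2046.

2046-09-06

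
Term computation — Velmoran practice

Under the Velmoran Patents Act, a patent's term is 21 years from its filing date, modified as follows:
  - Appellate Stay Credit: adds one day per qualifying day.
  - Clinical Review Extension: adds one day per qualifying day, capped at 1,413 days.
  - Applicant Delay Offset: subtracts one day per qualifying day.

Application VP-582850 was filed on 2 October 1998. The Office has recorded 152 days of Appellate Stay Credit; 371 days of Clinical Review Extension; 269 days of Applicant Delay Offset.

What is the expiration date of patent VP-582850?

2020-06-12

Base term: filing date + 21 years → 2 October 2019.
Appellate Stay Credit: +152 days → 2 March 2020.
Clinical Review Extension: 371 days (within the 1413-day cap) → +371 days → 8 March 2021.
Applicant Delay Offset: −269 days → 12 June 2020.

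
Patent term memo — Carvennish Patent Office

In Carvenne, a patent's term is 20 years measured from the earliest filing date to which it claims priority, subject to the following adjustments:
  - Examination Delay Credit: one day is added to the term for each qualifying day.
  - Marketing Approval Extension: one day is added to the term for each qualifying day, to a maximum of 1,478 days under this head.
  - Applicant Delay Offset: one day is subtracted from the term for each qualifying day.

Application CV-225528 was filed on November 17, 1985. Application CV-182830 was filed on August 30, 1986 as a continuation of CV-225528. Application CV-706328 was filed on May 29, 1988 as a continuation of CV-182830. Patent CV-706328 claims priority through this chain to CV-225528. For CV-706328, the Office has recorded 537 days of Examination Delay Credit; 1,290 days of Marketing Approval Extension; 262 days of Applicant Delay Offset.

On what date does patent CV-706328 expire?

March 1, 2010

Earliest priority filing: 17 November 1985.
Base term: 17 November 1985 + 20 years → 17 November 2005.
Examination Delay Credit: +537 days → 8 May 2007.
Marketing Approval Extension: 1290 days (within the 1478-day cap) → +1290 days → 18 November 2010.
Applicant Delay Offset: −262 days → 1 March 2010.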